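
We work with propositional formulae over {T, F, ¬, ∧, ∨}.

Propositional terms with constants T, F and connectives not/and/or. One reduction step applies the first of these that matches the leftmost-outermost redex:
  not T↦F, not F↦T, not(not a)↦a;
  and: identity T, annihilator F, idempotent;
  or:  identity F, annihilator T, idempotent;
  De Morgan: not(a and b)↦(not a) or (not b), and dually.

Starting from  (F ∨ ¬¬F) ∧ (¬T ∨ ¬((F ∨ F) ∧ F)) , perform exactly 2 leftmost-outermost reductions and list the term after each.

  start: (F ∨ ¬¬F) ∧ (¬T ∨ ¬((F ∨ F) ∧ F))
  step 1: ¬¬F ∧ (¬T ∨ ¬((F ∨ F) ∧ F))
  step 2: F ∧ (¬T ∨ ¬((F ∨ F) ∧ F))

Answer: after 2 steps: F ∧ (¬T ∨ ¬((F ∨ F) ∧ F))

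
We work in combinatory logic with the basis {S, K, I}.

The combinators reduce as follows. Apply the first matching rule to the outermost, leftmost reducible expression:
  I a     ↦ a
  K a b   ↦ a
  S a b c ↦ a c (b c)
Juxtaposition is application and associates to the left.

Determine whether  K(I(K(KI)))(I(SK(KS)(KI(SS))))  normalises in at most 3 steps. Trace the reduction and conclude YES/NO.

Answer: YES — reaches normal form K(KI) in 2 ≤ 3 steps

Derivation:
  start: K(I(K(KI)))(I(SK(KS)(KI(SS))))
  [1] I(K(KI))
  [2] K(KI)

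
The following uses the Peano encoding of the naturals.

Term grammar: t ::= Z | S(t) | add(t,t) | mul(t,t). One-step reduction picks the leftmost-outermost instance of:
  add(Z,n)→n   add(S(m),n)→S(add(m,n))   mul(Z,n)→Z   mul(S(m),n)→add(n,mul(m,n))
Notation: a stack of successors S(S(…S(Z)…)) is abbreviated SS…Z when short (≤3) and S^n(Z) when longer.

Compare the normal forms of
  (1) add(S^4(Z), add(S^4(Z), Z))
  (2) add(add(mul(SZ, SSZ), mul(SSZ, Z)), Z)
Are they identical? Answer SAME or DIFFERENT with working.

Term A:
  start: add(S^4(Z), add(S^4(Z), Z))
  [1] S(add(SSSZ, add(S^4(Z), Z)))
  [2] S(S(add(SSZ, add(S^4(Z), Z))))
  [3] S(S(S(add(SZ, add(S^4(Z), Z)))))
  [4] S(S(S(S(add(Z, add(S^4(Z), Z))))))
  [5] S(S(S(S(add(S^4(Z), Z)))))
  [6] S(S(S(S(S(add(SSSZ, Z))))))
  [7] S(S(S(S(S(S(add(SSZ, Z)))))))
  [8] S(S(S(S(S(S(S(add(SZ, Z))))))))
  [9] S(S(S(S(S(S(S(S(add(Z, Z)))))))))
  [10] S^8(Z)

Term B:
  start: add(add(mul(SZ, SSZ), mul(SSZ, Z)), Z)
  [1] add(add(add(SSZ, mul(Z, SSZ)), mul(SSZ, Z)), Z)
  [2] add(add(S(add(SZ, mul(Z, SSZ))), mul(SSZ, Z)), Z)
  [3] add(S(add(add(SZ, mul(Z, SSZ)), mul(SSZ, Z))), Z)
  [4] S(add(add(add(SZ, mul(Z, SSZ)), mul(SSZ, Z)), Z))
  [5] S(add(add(S(add(Z, mul(Z, SSZ))), mul(SSZ, Z)), Z))
  [6] S(add(S(add(add(Z, mul(Z, SSZ)), mul(SSZ, Z))), Z))
  [7] S(S(add(add(add(Z, mul(Z, SSZ)), mul(SSZ, Z)), Z)))
  [8] S(S(add(add(mul(Z, SSZ), mul(SSZ, Z)), Z)))
  [9] S(S(add(add(Z, mul(SSZ, Z)), Z)))
  [10] S(S(add(mul(SSZ, Z), Z)))
  [11] S(S(add(add(Z, mul(SZ, Z)), Z)))
  [12] S(S(add(mul(SZ, Z), Z)))
  [13] S(S(add(add(Z, mul(Z, Z)), Z)))
  [14] S(S(add(mul(Z, Z), Z)))
  [15] S(S(add(Z, Z)))
  [16] SSZ

Answer: DIFFERENT — A ⇓ S^8(Z), B ⇓ SSZ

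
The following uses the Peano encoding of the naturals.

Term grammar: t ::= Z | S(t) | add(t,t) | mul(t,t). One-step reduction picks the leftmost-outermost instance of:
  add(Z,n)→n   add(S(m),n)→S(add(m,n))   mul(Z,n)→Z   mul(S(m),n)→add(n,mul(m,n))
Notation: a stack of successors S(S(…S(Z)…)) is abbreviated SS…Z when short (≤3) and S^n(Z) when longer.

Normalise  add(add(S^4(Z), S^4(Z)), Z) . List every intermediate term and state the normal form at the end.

  start: add(add(S^4(Z), S^4(Z)), Z)
  [1] add(S(add(SSSZ, S^4(Z))), Z)
  [2] S(add(add(SSSZ, S^4(Z)), Z))
  [3] S(add(S(add(SSZ, S^4(Z))), Z))
  [4] S(S(add(add(SSZ, S^4(Z)), Z)))
  [5] S(S(add(S(add(SZ, S^4(Z))), Z)))
  [6] S(S(S(add(add(SZ, S^4(Z)), Z))))
  [7] S(S(S(add(S(add(Z, S^4(Z))), Z))))
  [8] S(S(S(S(add(add(Z, S^4(Z)), Z)))))
  [9] S(S(S(S(add(S^4(Z), Z)))))
  [10] S(S(S(S(S(add(SSSZ, Z))))))
  [11] S(S(S(S(S(S(add(SSZ, Z)))))))
  [12] S(S(S(S(S(S(S(add(SZ, Z))))))))
  [13] S(S(S(S(S(S(S(S(add(Z, Z)))))))))
  [14] S^8(Z)

Answer: normal form = S^8(Z)  (in 14 steps)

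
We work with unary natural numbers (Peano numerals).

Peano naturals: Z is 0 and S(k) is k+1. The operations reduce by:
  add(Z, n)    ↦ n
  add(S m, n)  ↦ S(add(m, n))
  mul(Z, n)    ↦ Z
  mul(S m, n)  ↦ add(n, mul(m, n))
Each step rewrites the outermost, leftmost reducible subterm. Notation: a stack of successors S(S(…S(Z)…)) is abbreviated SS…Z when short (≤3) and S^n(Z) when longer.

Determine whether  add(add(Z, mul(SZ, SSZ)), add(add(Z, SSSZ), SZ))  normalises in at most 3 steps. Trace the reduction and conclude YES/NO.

  start: add(add(Z, mul(SZ, SSZ)), add(add(Z, SSSZ), SZ))
  step 1: add(mul(SZ, SSZ), add(add(Z, SSSZ), SZ))
  step 2: add(add(SSZ, mul(Z, SSZ)), add(add(Z, SSSZ), SZ))
  step 3: add(S(add(SZ, mul(Z, SSZ))), add(add(Z, SSSZ), SZ))

Answer: NO — after 3 steps the term is add(S(add(SZ, mul(Z, SSZ))), add(add(Z, SSSZ), SZ)), not yet normal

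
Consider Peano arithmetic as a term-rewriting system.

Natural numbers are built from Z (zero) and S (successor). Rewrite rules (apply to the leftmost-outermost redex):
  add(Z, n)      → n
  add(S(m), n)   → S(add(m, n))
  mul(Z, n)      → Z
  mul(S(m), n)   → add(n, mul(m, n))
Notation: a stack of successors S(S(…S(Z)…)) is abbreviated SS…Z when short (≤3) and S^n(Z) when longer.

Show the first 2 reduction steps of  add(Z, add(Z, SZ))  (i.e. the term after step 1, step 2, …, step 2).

Answer: after 2 steps: SZ

Working:
  start: add(Z, add(Z, SZ))
  →1  add(Z, SZ)
  →2  SZ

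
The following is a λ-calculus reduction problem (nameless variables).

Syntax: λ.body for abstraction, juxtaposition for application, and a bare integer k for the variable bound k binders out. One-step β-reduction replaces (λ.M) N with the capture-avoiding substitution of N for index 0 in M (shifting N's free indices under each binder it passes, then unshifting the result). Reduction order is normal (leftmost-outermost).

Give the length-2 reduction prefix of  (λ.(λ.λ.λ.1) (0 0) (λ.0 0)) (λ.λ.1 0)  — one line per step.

  start: (λ.(λ.λ.λ.1) (0 0) (λ.0 0)) (λ.λ.1 0)
  [1] (λ.λ.λ.1) ((λ.λ.1 0) (λ.λ.1 0)) (λ.0 0)
  [2] (λ.λ.1) (λ.0 0)

Answer: after 2 steps: (λ.λ.1) (λ.0 0)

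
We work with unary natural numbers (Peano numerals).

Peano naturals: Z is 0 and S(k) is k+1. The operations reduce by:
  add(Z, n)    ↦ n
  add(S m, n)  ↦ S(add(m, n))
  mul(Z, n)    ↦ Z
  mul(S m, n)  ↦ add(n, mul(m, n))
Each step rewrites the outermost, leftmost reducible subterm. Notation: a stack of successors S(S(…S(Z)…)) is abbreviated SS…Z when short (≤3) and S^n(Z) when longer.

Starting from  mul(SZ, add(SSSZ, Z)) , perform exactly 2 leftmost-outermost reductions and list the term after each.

  start: mul(SZ, add(SSSZ, Z))
  step 1: add(add(SSSZ, Z), mul(Z, add(SSSZ, Z)))
  step 2: add(S(add(SSZ, Z)), mul(Z, add(SSSZ, Z)))

Answer: after 2 steps: add(S(add(SSZ, Z)), mul(Z, add(SSSZ, Z)))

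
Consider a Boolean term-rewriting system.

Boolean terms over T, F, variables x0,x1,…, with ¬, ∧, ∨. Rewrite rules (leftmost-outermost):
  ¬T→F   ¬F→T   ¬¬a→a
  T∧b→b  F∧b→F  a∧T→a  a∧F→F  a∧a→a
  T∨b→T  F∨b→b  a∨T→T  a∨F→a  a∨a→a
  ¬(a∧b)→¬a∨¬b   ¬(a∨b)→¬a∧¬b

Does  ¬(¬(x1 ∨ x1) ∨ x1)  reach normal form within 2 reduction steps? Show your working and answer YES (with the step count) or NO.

Answer: NO — after 2 steps the term is (x1 ∨ x1) ∧ ¬x1, not yet normal

Derivation:
  start: ¬(¬(x1 ∨ x1) ∨ x1)
  [1] ¬¬(x1 ∨ x1) ∧ ¬x1
  [2] (x1 ∨ x1) ∧ ¬x1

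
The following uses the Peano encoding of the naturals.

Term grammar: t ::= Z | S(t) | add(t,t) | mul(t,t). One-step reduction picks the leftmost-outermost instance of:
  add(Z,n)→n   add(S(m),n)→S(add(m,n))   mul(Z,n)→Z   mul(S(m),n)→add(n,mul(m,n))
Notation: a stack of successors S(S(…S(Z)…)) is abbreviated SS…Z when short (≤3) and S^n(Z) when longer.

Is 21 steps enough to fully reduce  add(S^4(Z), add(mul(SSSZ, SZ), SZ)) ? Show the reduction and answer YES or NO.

  start: add(S^4(Z), add(mul(SSSZ, SZ), SZ))
  [1] S(add(SSSZ, add(mul(SSSZ, SZ), SZ)))
  [2] S(S(add(SSZ, add(mul(SSSZ, SZ), SZ))))
  [3] S(S(S(add(SZ, add(mul(SSSZ, SZ), SZ)))))
  [4] S(S(S(S(add(Z, add(mul(SSSZ, SZ), SZ))))))
  [5] S(S(S(S(add(mul(SSSZ, SZ), SZ)))))
  [6] S(S(S(S(add(add(SZ, mul(SSZ, SZ)), SZ)))))
  [7] S(S(S(S(add(S(add(Z, mul(SSZ, SZ))), SZ)))))
  [8] S(S(S(S(S(add(add(Z, mul(SSZ, SZ)), SZ))))))
  [9] S(S(S(S(S(add(mul(SSZ, SZ), SZ))))))
  [10] S(S(S(S(S(add(add(SZ, mul(SZ, SZ)), SZ))))))
  [11] S(S(S(S(S(add(S(add(Z, mul(SZ, SZ))), SZ))))))
  [12] S(S(S(S(S(S(add(add(Z, mul(SZ, SZ)), SZ)))))))
  [13] S(S(S(S(S(S(add(mul(SZ, SZ), SZ)))))))
  [14] S(S(S(S(S(S(add(add(SZ, mul(Z, SZ)), SZ)))))))
  [15] S(S(S(S(S(S(add(S(add(Z, mul(Z, SZ))), SZ)))))))
  [16] S(S(S(S(S(S(S(add(add(Z, mul(Z, SZ)), SZ))))))))
  [17] S(S(S(S(S(S(S(add(mul(Z, SZ), SZ))))))))
  [18] S(S(S(S(S(S(S(add(Z, SZ))))))))
  [19] S^8(Z)

Answer: YES — reaches normal form S^8(Z) in 19 ≤ 21 steps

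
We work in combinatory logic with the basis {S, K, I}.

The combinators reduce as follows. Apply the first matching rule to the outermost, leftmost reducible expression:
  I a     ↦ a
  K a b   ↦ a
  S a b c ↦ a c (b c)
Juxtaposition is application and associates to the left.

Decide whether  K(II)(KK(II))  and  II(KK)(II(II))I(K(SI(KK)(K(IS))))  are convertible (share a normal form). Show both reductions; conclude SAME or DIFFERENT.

Term A:
  start: K(II)(KK(II))
  →1  II
  →2  I

Term B:
  start: II(KK)(II(II))I(K(SI(KK)(K(IS))))
  →1  I(KK)(II(II))I(K(SI(KK)(K(IS))))
  →2  KK(II(II))I(K(SI(KK)(K(IS))))
  →3  KI(K(SI(KK)(K(IS))))
  →4  I

Answer: SAME — A ⇓ I, B ⇓ I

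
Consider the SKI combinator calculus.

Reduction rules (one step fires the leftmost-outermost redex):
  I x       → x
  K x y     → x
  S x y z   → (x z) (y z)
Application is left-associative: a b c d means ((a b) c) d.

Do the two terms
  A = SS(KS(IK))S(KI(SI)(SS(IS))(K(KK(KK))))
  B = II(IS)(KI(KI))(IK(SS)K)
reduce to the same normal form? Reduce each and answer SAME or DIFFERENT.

Answer: DIFFERENT — A ⇓ S(S(KK)(S(KK)))(SS(S(KK)(S(KK)))), B ⇓ SI(SS)

Working:
Term A:
  start: SS(KS(IK))S(KI(SI)(SS(IS))(K(KK(KK))))
  →1  SS(KS(IK)S)(KI(SI)(SS(IS))(K(KK(KK))))
  →2  S(KI(SI)(SS(IS))(K(KK(KK))))(KS(IK)S(KI(SI)(SS(IS))(K(KK(KK)))))
  →3  S(I(SS(IS))(K(KK(KK))))(KS(IK)S(KI(SI)(SS(IS))(K(KK(KK)))))
  →4  S(SS(IS)(K(KK(KK))))(KS(IK)S(KI(SI)(SS(IS))(K(KK(KK)))))
  →5  S(S(K(KK(KK)))(IS(K(KK(KK)))))(KS(IK)S(KI(SI)(SS(IS))(K(KK(KK)))))
  →6  S(S(KK)(IS(K(KK(KK)))))(KS(IK)S(KI(SI)(SS(IS))(K(KK(KK)))))
  →7  S(S(KK)(S(K(KK(KK)))))(KS(IK)S(KI(SI)(SS(IS))(K(KK(KK)))))
  →8  S(S(KK)(S(KK)))(KS(IK)S(KI(SI)(SS(IS))(K(KK(KK)))))
  →9  S(S(KK)(S(KK)))(SS(KI(SI)(SS(IS))(K(KK(KK)))))
  →10  S(S(KK)(S(KK)))(SS(I(SS(IS))(K(KK(KK)))))
  →11  S(S(KK)(S(KK)))(SS(SS(IS)(K(KK(KK)))))
  →12  S(S(KK)(S(KK)))(SS(S(K(KK(KK)))(IS(K(KK(KK))))))
  →13  S(S(KK)(S(KK)))(SS(S(KK)(IS(K(KK(KK))))))
  →14  S(S(KK)(S(KK)))(SS(S(KK)(S(K(KK(KK))))))
  →15  S(S(KK)(S(KK)))(SS(S(KK)(S(KK))))

Term B:
  start: II(IS)(KI(KI))(IK(SS)K)
  →1  I(IS)(KI(KI))(IK(SS)K)
  →2  IS(KI(KI))(IK(SS)K)
  →3  S(KI(KI))(IK(SS)K)
  →4  SI(IK(SS)K)
  →5  SI(K(SS)K)
  →6  SI(SS)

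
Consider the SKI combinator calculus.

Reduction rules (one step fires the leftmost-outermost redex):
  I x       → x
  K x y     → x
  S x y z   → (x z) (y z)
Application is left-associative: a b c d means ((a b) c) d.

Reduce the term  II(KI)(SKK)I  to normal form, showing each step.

Answer: normal form = I  (in 4 steps)

Working:
  start: II(KI)(SKK)I
  [1] I(KI)(SKK)I
  [2] KI(SKK)I
  [3] II
  [4] I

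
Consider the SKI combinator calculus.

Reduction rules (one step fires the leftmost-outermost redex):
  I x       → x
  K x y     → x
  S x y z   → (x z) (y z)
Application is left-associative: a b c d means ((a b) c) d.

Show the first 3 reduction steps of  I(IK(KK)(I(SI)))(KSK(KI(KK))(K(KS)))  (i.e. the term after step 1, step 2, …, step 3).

Answer: after 3 steps: KK(KSK(KI(KK))(K(KS)))

Derivation:
  start: I(IK(KK)(I(SI)))(KSK(KI(KK))(K(KS)))
  →1  IK(KK)(I(SI))(KSK(KI(KK))(K(KS)))
  →2  K(KK)(I(SI))(KSK(KI(KK))(K(KS)))
  →3  KK(KSK(KI(KK))(K(KS)))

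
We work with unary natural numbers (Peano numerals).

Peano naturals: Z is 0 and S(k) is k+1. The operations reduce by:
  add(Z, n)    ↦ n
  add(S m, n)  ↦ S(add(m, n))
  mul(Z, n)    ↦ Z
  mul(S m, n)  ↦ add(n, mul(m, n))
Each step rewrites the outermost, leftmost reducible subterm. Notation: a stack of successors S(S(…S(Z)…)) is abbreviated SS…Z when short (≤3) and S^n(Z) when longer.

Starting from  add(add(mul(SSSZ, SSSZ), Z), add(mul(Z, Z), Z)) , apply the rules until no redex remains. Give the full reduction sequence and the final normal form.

Answer: normal form = S^9(Z)  (in 38 steps)

Reduction:
  start: add(add(mul(SSSZ, SSSZ), Z), add(mul(Z, Z), Z))
  [1] add(add(add(SSSZ, mul(SSZ, SSSZ)), Z), add(mul(Z, Z), Z))
  [2] add(add(S(add(SSZ, mul(SSZ, SSSZ))), Z), add(mul(Z, Z), Z))
  [3] add(S(add(add(SSZ, mul(SSZ, SSSZ)), Z)), add(mul(Z, Z), Z))
  [4] S(add(add(add(SSZ, mul(SSZ, SSSZ)), Z), add(mul(Z, Z), Z)))
  [5] S(add(add(S(add(SZ, mul(SSZ, SSSZ))), Z), add(mul(Z, Z), Z)))
  [6] S(add(S(add(add(SZ, mul(SSZ, SSSZ)), Z)), add(mul(Z, Z), Z)))
  [7] S(S(add(add(add(SZ, mul(SSZ, SSSZ)), Z), add(mul(Z, Z), Z))))
  [8] S(S(add(add(S(add(Z, mul(SSZ, SSSZ))), Z), add(mul(Z, Z), Z))))
  [9] S(S(add(S(add(add(Z, mul(SSZ, SSSZ)), Z)), add(mul(Z, Z), Z))))
  [10] S(S(S(add(add(add(Z, mul(SSZ, SSSZ)), Z), add(mul(Z, Z), Z)))))
  [11] S(S(S(add(add(mul(SSZ, SSSZ), Z), add(mul(Z, Z), Z)))))
  [12] S(S(S(add(add(add(SSSZ, mul(SZ, SSSZ)), Z), add(mul(Z, Z), Z)))))
  [13] S(S(S(add(add(S(add(SSZ, mul(SZ, SSSZ))), Z), add(mul(Z, Z), Z)))))
  [14] S(S(S(add(S(add(add(SSZ, mul(SZ, SSSZ)), Z)), add(mul(Z, Z), Z)))))
  [15] S(S(S(S(add(add(add(SSZ, mul(SZ, SSSZ)), Z), add(mul(Z, Z), Z))))))
  [16] S(S(S(S(add(add(S(add(SZ, mul(SZ, SSSZ))), Z), add(mul(Z, Z), Z))))))
  [17] S(S(S(S(add(S(add(add(SZ, mul(SZ, SSSZ)), Z)), add(mul(Z, Z), Z))))))
  [18] S(S(S(S(S(add(add(add(SZ, mul(SZ, SSSZ)), Z), add(mul(Z, Z), Z)))))))
  [19] S(S(S(S(S(add(add(S(add(Z, mul(SZ, SSSZ))), Z), add(mul(Z, Z), Z)))))))
  [20] S(S(S(S(S(add(S(add(add(Z, mul(SZ, SSSZ)), Z)), add(mul(Z, Z), Z)))))))
  [21] S(S(S(S(S(S(add(add(add(Z, mul(SZ, SSSZ)), Z), add(mul(Z, Z), Z))))))))
  [22] S(S(S(S(S(S(add(add(mul(SZ, SSSZ), Z), add(mul(Z, Z), Z))))))))
  [23] S(S(S(S(S(S(add(add(add(SSSZ, mul(Z, SSSZ)), Z), add(mul(Z, Z), Z))))))))
  [24] S(S(S(S(S(S(add(add(S(add(SSZ, mul(Z, SSSZ))), Z), add(mul(Z, Z), Z))))))))
  [25] S(S(S(S(S(S(add(S(add(add(SSZ, mul(Z, SSSZ)), Z)), add(mul(Z, Z), Z))))))))
  [26] S(S(S(S(S(S(S(add(add(add(SSZ, mul(Z, SSSZ)), Z), add(mul(Z, Z), Z)))))))))
  [27] S(S(S(S(S(S(S(add(add(S(add(SZ, mul(Z, SSSZ))), Z), add(mul(Z, Z), Z)))))))))
  [28] S(S(S(S(S(S(S(add(S(add(add(SZ, mul(Z, SSSZ)), Z)), add(mul(Z, Z), Z)))))))))
  [29] S(S(S(S(S(S(S(S(add(add(add(SZ, mul(Z, SSSZ)), Z), add(mul(Z, Z), Z))))))))))
  [30] S(S(S(S(S(S(S(S(add(add(S(add(Z, mul(Z, SSSZ))), Z), add(mul(Z, Z), Z))))))))))
  [31] S(S(S(S(S(S(S(S(add(S(add(add(Z, mul(Z, SSSZ)), Z)), add(mul(Z, Z), Z))))))))))
  [32] S(S(S(S(S(S(S(S(S(add(add(add(Z, mul(Z, SSSZ)), Z), add(mul(Z, Z), Z)))))))))))
  [33] S(S(S(S(S(S(S(S(S(add(add(mul(Z, SSSZ), Z), add(mul(Z, Z), Z)))))))))))
  [34] S(S(S(S(S(S(S(S(S(add(add(Z, Z), add(mul(Z, Z), Z)))))))))))
  [35] S(S(S(S(S(S(S(S(S(add(Z, add(mul(Z, Z), Z)))))))))))
  [36] S(S(S(S(S(S(S(S(S(add(mul(Z, Z), Z))))))))))
  [37] S(S(S(S(S(S(S(S(S(add(Z, Z))))))))))
  [38] S^9(Z)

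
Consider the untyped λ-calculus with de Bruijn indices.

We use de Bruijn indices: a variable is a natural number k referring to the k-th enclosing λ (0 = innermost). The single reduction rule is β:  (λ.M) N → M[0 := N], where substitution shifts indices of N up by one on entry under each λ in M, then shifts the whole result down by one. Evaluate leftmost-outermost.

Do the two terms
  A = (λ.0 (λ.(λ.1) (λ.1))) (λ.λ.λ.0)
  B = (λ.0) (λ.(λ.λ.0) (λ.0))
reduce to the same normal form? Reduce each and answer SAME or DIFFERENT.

Term A:
  start: (λ.0 (λ.(λ.1) (λ.1))) (λ.λ.λ.0)
  step 1: (λ.λ.λ.0) (λ.(λ.1) (λ.1))
  step 2: λ.λ.0

Term B:
  start: (λ.0) (λ.(λ.λ.0) (λ.0))
  step 1: λ.(λ.λ.0) (λ.0)
  step 2: λ.λ.0

Answer: SAME — A ⇓ λ.λ.0, B ⇓ λ.λ.0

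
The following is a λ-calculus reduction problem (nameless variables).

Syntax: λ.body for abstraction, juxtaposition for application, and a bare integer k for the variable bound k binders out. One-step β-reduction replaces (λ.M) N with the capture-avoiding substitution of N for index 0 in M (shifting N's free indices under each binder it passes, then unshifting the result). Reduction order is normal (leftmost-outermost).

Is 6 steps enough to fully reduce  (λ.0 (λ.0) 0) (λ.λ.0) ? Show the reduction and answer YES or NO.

  start: (λ.0 (λ.0) 0) (λ.λ.0)
  [1] (λ.λ.0) (λ.0) (λ.λ.0)
  [2] (λ.0) (λ.λ.0)
  [3] λ.λ.0

Answer: YES — reaches normal form λ.λ.0 in 3 ≤ 6 steps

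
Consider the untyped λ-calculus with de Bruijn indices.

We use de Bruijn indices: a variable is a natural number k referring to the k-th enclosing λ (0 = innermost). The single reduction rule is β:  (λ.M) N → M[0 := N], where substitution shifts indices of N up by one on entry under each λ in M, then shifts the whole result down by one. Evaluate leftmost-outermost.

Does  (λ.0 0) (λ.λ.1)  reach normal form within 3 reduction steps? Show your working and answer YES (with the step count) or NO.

  start: (λ.0 0) (λ.λ.1)
  [1] (λ.λ.1) (λ.λ.1)
  [2] λ.λ.λ.1

Answer: YES — reaches normal form λ.λ.λ.1 in 2 ≤ 3 steps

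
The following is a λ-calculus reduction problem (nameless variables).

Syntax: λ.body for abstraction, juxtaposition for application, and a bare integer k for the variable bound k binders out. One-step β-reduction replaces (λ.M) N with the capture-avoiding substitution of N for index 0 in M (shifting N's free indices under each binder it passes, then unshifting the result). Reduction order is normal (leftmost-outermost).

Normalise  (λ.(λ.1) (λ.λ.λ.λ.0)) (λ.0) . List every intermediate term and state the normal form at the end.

  start: (λ.(λ.1) (λ.λ.λ.λ.0)) (λ.0)
  step 1: (λ.λ.0) (λ.λ.λ.λ.0)
  step 2: λ.0

Answer: normal form = λ.0  (in 2 steps)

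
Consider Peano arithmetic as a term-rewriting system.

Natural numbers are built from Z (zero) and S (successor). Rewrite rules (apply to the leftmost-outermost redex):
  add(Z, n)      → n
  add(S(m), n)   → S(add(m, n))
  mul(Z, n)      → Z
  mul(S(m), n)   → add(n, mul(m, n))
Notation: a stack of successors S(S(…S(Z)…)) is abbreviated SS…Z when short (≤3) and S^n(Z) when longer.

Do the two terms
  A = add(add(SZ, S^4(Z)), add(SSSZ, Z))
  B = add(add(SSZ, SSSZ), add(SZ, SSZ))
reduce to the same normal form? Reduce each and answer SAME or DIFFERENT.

Answer: SAME — A ⇓ S^8(Z), B ⇓ S^8(Z)

Working:
Term A:
  start: add(add(SZ, S^4(Z)), add(SSSZ, Z))
  step 1: add(S(add(Z, S^4(Z))), add(SSSZ, Z))
  step 2: S(add(add(Z, S^4(Z)), add(SSSZ, Z)))
  step 3: S(add(S^4(Z), add(SSSZ, Z)))
  step 4: S(S(add(SSSZ, add(SSSZ, Z))))
  step 5: S(S(S(add(SSZ, add(SSSZ, Z)))))
  step 6: S(S(S(S(add(SZ, add(SSSZ, Z))))))
  step 7: S(S(S(S(S(add(Z, add(SSSZ, Z)))))))
  step 8: S(S(S(S(S(add(SSSZ, Z))))))
  step 9: S(S(S(S(S(S(add(SSZ, Z)))))))
  step 10: S(S(S(S(S(S(S(add(SZ, Z))))))))
  step 11: S(S(S(S(S(S(S(S(add(Z, Z)))))))))
  step 12: S^8(Z)

Term B:
  start: add(add(SSZ, SSSZ), add(SZ, SSZ))
  step 1: add(S(add(SZ, SSSZ)), add(SZ, SSZ))
  step 2: S(add(add(SZ, SSSZ), add(SZ, SSZ)))
  step 3: S(add(S(add(Z, SSSZ)), add(SZ, SSZ)))
  step 4: S(S(add(add(Z, SSSZ), add(SZ, SSZ))))
  step 5: S(S(add(SSSZ, add(SZ, SSZ))))
  step 6: S(S(S(add(SSZ, add(SZ, SSZ)))))
  step 7: S(S(S(S(add(SZ, add(SZ, SSZ))))))
  step 8: S(S(S(S(S(add(Z, add(SZ, SSZ)))))))
  step 9: S(S(S(S(S(add(SZ, SSZ))))))
  step 10: S(S(S(S(S(S(add(Z, SSZ)))))))
  step 11: S^8(Z)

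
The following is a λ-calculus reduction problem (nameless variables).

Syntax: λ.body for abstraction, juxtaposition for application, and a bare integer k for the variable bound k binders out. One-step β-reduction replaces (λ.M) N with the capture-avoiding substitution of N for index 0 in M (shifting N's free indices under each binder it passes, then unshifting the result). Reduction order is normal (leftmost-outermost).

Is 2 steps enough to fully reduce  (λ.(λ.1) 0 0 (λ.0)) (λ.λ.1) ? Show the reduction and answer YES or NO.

Answer: NO — after 2 steps the term is (λ.λ.1) (λ.λ.1) (λ.0), not yet normal

Derivation:
  start: (λ.(λ.1) 0 0 (λ.0)) (λ.λ.1)
  →1  (λ.λ.λ.1) (λ.λ.1) (λ.λ.1) (λ.0)
  →2  (λ.λ.1) (λ.λ.1) (λ.0)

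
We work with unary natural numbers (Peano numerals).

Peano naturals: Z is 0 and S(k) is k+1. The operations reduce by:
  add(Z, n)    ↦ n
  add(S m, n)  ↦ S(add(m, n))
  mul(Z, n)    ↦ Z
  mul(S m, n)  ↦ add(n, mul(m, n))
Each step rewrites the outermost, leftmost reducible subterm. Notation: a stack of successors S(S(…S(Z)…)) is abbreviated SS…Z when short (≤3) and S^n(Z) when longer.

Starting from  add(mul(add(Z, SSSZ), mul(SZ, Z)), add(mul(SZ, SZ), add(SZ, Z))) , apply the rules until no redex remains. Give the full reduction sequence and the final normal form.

  start: add(mul(add(Z, SSSZ), mul(SZ, Z)), add(mul(SZ, SZ), add(SZ, Z)))
  [1] add(mul(SSSZ, mul(SZ, Z)), add(mul(SZ, SZ), add(SZ, Z)))
  [2] add(add(mul(SZ, Z), mul(SSZ, mul(SZ, Z))), add(mul(SZ, SZ), add(SZ, Z)))
  [3] add(add(add(Z, mul(Z, Z)), mul(SSZ, mul(SZ, Z))), add(mul(SZ, SZ), add(SZ, Z)))
  [4] add(add(mul(Z, Z), mul(SSZ, mul(SZ, Z))), add(mul(SZ, SZ), add(SZ, Z)))
  [5] add(add(Z, mul(SSZ, mul(SZ, Z))), add(mul(SZ, SZ), add(SZ, Z)))
  [6] add(mul(SSZ, mul(SZ, Z)), add(mul(SZ, SZ), add(SZ, Z)))
  [7] add(add(mul(SZ, Z), mul(SZ, mul(SZ, Z))), add(mul(SZ, SZ), add(SZ, Z)))
  [8] add(add(add(Z, mul(Z, Z)), mul(SZ, mul(SZ, Z))), add(mul(SZ, SZ), add(SZ, Z)))
  [9] add(add(mul(Z, Z), mul(SZ, mul(SZ, Z))), add(mul(SZ, SZ), add(SZ, Z)))
  [10] add(add(Z, mul(SZ, mul(SZ, Z))), add(mul(SZ, SZ), add(SZ, Z)))
  [11] add(mul(SZ, mul(SZ, Z)), add(mul(SZ, SZ), add(SZ, Z)))
  [12] add(add(mul(SZ, Z), mul(Z, mul(SZ, Z))), add(mul(SZ, SZ), add(SZ, Z)))
  [13] add(add(add(Z, mul(Z, Z)), mul(Z, mul(SZ, Z))), add(mul(SZ, SZ), add(SZ, Z)))
  [14] add(add(mul(Z, Z), mul(Z, mul(SZ, Z))), add(mul(SZ, SZ), add(SZ, Z)))
  [15] add(add(Z, mul(Z, mul(SZ, Z))), add(mul(SZ, SZ), add(SZ, Z)))
  [16] add(mul(Z, mul(SZ, Z)), add(mul(SZ, SZ), add(SZ, Z)))
  [17] add(Z, add(mul(SZ, SZ), add(SZ, Z)))
  [18] add(mul(SZ, SZ), add(SZ, Z))
  [19] add(add(SZ, mul(Z, SZ)), add(SZ, Z))
  [20] add(S(add(Z, mul(Z, SZ))), add(SZ, Z))
  [21] S(add(add(Z, mul(Z, SZ)), add(SZ, Z)))
  [22] S(add(mul(Z, SZ), add(SZ, Z)))
  [23] S(add(Z, add(SZ, Z)))
  [24] S(add(SZ, Z))
  [25] S(S(add(Z, Z)))
  [26] SSZ

Answer: normal form = SSZ  (in 26 steps)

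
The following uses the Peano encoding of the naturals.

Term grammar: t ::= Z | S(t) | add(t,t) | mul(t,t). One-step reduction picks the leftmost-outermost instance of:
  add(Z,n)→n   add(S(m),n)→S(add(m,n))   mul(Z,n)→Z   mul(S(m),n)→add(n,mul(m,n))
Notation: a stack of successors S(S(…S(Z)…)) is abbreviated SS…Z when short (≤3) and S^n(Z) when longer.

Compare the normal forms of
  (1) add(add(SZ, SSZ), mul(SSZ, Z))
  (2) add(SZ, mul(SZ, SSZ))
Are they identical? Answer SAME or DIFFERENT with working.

Term A:
  start: add(add(SZ, SSZ), mul(SSZ, Z))
  →1  add(S(add(Z, SSZ)), mul(SSZ, Z))
  →2  S(add(add(Z, SSZ), mul(SSZ, Z)))
  →3  S(add(SSZ, mul(SSZ, Z)))
  →4  S(S(add(SZ, mul(SSZ, Z))))
  →5  S(S(S(add(Z, mul(SSZ, Z)))))
  →6  S(S(S(mul(SSZ, Z))))
  →7  S(S(S(add(Z, mul(SZ, Z)))))
  →8  S(S(S(mul(SZ, Z))))
  →9  S(S(S(add(Z, mul(Z, Z)))))
  →10  S(S(S(mul(Z, Z))))
  →11  SSSZ

Term B:
  start: add(SZ, mul(SZ, SSZ))
  →1  S(add(Z, mul(SZ, SSZ)))
  →2  S(mul(SZ, SSZ))
  →3  S(add(SSZ, mul(Z, SSZ)))
  →4  S(S(add(SZ, mul(Z, SSZ))))
  →5  S(S(S(add(Z, mul(Z, SSZ)))))
  →6  S(S(S(mul(Z, SSZ))))
  →7  SSSZ

Answer: SAME — A ⇓ SSSZ, B ⇓ SSSZ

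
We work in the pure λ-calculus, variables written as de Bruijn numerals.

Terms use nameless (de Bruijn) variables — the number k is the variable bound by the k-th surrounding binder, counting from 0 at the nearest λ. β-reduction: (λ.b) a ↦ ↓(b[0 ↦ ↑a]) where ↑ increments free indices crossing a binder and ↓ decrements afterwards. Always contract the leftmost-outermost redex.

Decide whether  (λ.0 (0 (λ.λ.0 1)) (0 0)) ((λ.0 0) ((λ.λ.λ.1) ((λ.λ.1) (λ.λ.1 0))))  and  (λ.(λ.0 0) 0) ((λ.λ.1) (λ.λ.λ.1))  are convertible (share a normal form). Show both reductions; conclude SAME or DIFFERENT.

Answer: SAME — A ⇓ λ.λ.λ.1, B ⇓ λ.λ.λ.1

Working:
Term A:
  start: (λ.0 (0 (λ.λ.0 1)) (0 0)) ((λ.0 0) ((λ.λ.λ.1) ((λ.λ.1) (λ.λ.1 0))))
  [1] (λ.0 0) ((λ.λ.λ.1) ((λ.λ.1) (λ.λ.1 0))) ((λ.0 0) ((λ.λ.λ.1) ((λ.λ.1) (λ.λ.1 0))) (λ.λ.0 1)) ((λ.0 0) ((λ.λ.λ.1) ((λ.λ.1) (λ.λ.1 0))) ((λ.0 0) ((λ.λ.λ.1) ((λ.λ.1) (λ.λ.1 0)))))
  [2] (λ.λ.λ.1) ((λ.λ.1) (λ.λ.1 0)) ((λ.λ.λ.1) ((λ.λ.1) (λ.λ.1 0))) ((λ.0 0) ((λ.λ.λ.1) ((λ.λ.1) (λ.λ.1 0))) (λ.λ.0 1)) ((λ.0 0) ((λ.λ.λ.1) ((λ.λ.1) (λ.λ.1 0))) ((λ.0 0) ((λ.λ.λ.1) ((λ.λ.1) (λ.λ.1 0)))))
  [3] (λ.λ.1) ((λ.λ.λ.1) ((λ.λ.1) (λ.λ.1 0))) ((λ.0 0) ((λ.λ.λ.1) ((λ.λ.1) (λ.λ.1 0))) (λ.λ.0 1)) ((λ.0 0) ((λ.λ.λ.1) ((λ.λ.1) (λ.λ.1 0))) ((λ.0 0) ((λ.λ.λ.1) ((λ.λ.1) (λ.λ.1 0)))))
  [4] (λ.(λ.λ.λ.1) ((λ.λ.1) (λ.λ.1 0))) ((λ.0 0) ((λ.λ.λ.1) ((λ.λ.1) (λ.λ.1 0))) (λ.λ.0 1)) ((λ.0 0) ((λ.λ.λ.1) ((λ.λ.1) (λ.λ.1 0))) ((λ.0 0) ((λ.λ.λ.1) ((λ.λ.1) (λ.λ.1 0)))))
  [5] (λ.λ.λ.1) ((λ.λ.1) (λ.λ.1 0)) ((λ.0 0) ((λ.λ.λ.1) ((λ.λ.1) (λ.λ.1 0))) ((λ.0 0) ((λ.λ.λ.1) ((λ.λ.1) (λ.λ.1 0)))))
  [6] (λ.λ.1) ((λ.0 0) ((λ.λ.λ.1) ((λ.λ.1) (λ.λ.1 0))) ((λ.0 0) ((λ.λ.λ.1) ((λ.λ.1) (λ.λ.1 0)))))
  [7] λ.(λ.0 0) ((λ.λ.λ.1) ((λ.λ.1) (λ.λ.1 0))) ((λ.0 0) ((λ.λ.λ.1) ((λ.λ.1) (λ.λ.1 0))))
  [8] λ.(λ.λ.λ.1) ((λ.λ.1) (λ.λ.1 0)) ((λ.λ.λ.1) ((λ.λ.1) (λ.λ.1 0))) ((λ.0 0) ((λ.λ.λ.1) ((λ.λ.1) (λ.λ.1 0))))
  [9] λ.(λ.λ.1) ((λ.λ.λ.1) ((λ.λ.1) (λ.λ.1 0))) ((λ.0 0) ((λ.λ.λ.1) ((λ.λ.1) (λ.λ.1 0))))
  [10] λ.(λ.(λ.λ.λ.1) ((λ.λ.1) (λ.λ.1 0))) ((λ.0 0) ((λ.λ.λ.1) ((λ.λ.1) (λ.λ.1 0))))
  [11] λ.(λ.λ.λ.1) ((λ.λ.1) (λ.λ.1 0))
  [12] λ.λ.λ.1

Term B:
  start: (λ.(λ.0 0) 0) ((λ.λ.1) (λ.λ.λ.1))
  [1] (λ.0 0) ((λ.λ.1) (λ.λ.λ.1))
  [2] (λ.λ.1) (λ.λ.λ.1) ((λ.λ.1) (λ.λ.λ.1))
  [3] (λ.λ.λ.λ.1) ((λ.λ.1) (λ.λ.λ.1))
  [4] λ.λ.λ.1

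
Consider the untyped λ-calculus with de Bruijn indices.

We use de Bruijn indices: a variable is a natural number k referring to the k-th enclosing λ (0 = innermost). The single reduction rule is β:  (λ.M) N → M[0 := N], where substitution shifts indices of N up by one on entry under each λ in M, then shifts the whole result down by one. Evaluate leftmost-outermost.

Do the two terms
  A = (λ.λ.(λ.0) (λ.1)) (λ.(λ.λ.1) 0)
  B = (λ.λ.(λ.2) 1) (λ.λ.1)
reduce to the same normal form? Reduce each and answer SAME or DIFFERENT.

Answer: DIFFERENT — A ⇓ λ.λ.1, B ⇓ λ.λ.λ.1

Reduction:
Term A:
  start: (λ.λ.(λ.0) (λ.1)) (λ.(λ.λ.1) 0)
  [1] λ.(λ.0) (λ.1)
  [2] λ.λ.1

Term B:
  start: (λ.λ.(λ.2) 1) (λ.λ.1)
  [1] λ.(λ.λ.λ.1) (λ.λ.1)
  [2] λ.λ.λ.1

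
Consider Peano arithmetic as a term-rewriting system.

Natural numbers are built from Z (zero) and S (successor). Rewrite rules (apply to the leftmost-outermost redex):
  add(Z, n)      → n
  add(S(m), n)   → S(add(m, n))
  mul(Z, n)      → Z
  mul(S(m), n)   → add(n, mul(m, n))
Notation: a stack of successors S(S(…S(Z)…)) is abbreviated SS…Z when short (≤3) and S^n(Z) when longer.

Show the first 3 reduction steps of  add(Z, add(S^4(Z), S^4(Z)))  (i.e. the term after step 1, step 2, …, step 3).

  start: add(Z, add(S^4(Z), S^4(Z)))
  step 1: add(S^4(Z), S^4(Z))
  step 2: S(add(SSSZ, S^4(Z)))
  step 3: S(S(add(SSZ, S^4(Z))))

Answer: after 3 steps: S(S(add(SSZ, S^4(Z))))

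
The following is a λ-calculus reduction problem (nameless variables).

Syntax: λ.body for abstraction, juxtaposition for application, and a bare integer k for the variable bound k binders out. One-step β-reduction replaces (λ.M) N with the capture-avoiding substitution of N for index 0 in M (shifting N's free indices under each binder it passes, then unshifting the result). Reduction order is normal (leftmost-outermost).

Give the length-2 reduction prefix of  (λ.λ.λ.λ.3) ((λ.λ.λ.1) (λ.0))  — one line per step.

  start: (λ.λ.λ.λ.3) ((λ.λ.λ.1) (λ.0))
  step 1: λ.λ.λ.(λ.λ.λ.1) (λ.0)
  step 2: λ.λ.λ.λ.λ.1

Answer: after 2 steps: λ.λ.λ.λ.λ.1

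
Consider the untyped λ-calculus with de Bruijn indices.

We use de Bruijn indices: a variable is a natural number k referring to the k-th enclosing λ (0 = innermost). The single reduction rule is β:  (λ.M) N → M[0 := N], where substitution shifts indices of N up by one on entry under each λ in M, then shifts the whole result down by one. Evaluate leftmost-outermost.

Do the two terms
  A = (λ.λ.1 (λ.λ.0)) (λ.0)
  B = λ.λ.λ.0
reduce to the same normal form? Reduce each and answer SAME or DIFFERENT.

Answer: SAME — A ⇓ λ.λ.λ.0, B ⇓ λ.λ.λ.0

Derivation:
Term A:
  start: (λ.λ.1 (λ.λ.0)) (λ.0)
  [1] λ.(λ.0) (λ.λ.0)
  [2] λ.λ.λ.0

Term B:
  start: λ.λ.λ.0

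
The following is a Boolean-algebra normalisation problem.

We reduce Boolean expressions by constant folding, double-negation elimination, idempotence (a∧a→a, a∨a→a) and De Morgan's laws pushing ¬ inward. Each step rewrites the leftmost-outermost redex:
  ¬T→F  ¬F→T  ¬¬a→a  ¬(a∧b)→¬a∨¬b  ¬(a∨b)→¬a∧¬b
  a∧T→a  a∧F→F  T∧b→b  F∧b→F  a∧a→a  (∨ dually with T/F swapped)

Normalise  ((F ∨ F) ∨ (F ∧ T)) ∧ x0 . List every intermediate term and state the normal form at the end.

  start: ((F ∨ F) ∨ (F ∧ T)) ∧ x0
  step 1: (F ∨ (F ∧ T)) ∧ x0
  step 2: (F ∧ T) ∧ x0
  step 3: F ∧ x0
  step 4: F

Answer: normal form = F  (in 4 steps)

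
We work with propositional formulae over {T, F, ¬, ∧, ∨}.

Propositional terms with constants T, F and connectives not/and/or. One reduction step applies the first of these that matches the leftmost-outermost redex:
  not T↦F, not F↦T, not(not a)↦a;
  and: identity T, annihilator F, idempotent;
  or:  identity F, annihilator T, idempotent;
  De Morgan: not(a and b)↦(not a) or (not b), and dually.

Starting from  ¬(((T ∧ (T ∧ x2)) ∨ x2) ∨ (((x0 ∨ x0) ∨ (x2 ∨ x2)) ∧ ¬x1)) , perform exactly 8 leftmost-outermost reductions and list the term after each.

  start: ¬(((T ∧ (T ∧ x2)) ∨ x2) ∨ (((x0 ∨ x0) ∨ (x2 ∨ x2)) ∧ ¬x1))
  →1  ¬((T ∧ (T ∧ x2)) ∨ x2) ∧ ¬(((x0 ∨ x0) ∨ (x2 ∨ x2)) ∧ ¬x1)
  →2  (¬(T ∧ (T ∧ x2)) ∧ ¬x2) ∧ ¬(((x0 ∨ x0) ∨ (x2 ∨ x2)) ∧ ¬x1)
  →3  ((¬T ∨ ¬(T ∧ x2)) ∧ ¬x2) ∧ ¬(((x0 ∨ x0) ∨ (x2 ∨ x2)) ∧ ¬x1)
  →4  ((F ∨ ¬(T ∧ x2)) ∧ ¬x2) ∧ ¬(((x0 ∨ x0) ∨ (x2 ∨ x2)) ∧ ¬x1)
  →5  (¬(T ∧ x2) ∧ ¬x2) ∧ ¬(((x0 ∨ x0) ∨ (x2 ∨ x2)) ∧ ¬x1)
  →6  ((¬T ∨ ¬x2) ∧ ¬x2) ∧ ¬(((x0 ∨ x0) ∨ (x2 ∨ x2)) ∧ ¬x1)
  →7  ((F ∨ ¬x2) ∧ ¬x2) ∧ ¬(((x0 ∨ x0) ∨ (x2 ∨ x2)) ∧ ¬x1)
  →8  (¬x2 ∧ ¬x2) ∧ ¬(((x0 ∨ x0) ∨ (x2 ∨ x2)) ∧ ¬x1)

Answer: after 8 steps: (¬x2 ∧ ¬x2) ∧ ¬(((x0 ∨ x0) ∨ (x2 ∨ x2)) ∧ ¬x1)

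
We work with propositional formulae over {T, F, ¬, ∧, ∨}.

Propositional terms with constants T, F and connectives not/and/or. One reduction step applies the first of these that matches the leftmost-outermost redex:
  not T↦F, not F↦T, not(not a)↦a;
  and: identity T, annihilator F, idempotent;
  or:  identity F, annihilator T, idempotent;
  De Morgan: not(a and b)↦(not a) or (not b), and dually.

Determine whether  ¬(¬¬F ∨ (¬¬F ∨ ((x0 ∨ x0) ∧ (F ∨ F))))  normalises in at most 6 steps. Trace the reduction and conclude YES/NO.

  start: ¬(¬¬F ∨ (¬¬F ∨ ((x0 ∨ x0) ∧ (F ∨ F))))
  step 1: ¬¬¬F ∧ ¬(¬¬F ∨ ((x0 ∨ x0) ∧ (F ∨ F)))
  step 2: ¬F ∧ ¬(¬¬F ∨ ((x0 ∨ x0) ∧ (F ∨ F)))
  step 3: T ∧ ¬(¬¬F ∨ ((x0 ∨ x0) ∧ (F ∨ F)))
  step 4: ¬(¬¬F ∨ ((x0 ∨ x0) ∧ (F ∨ F)))
  step 5: ¬¬¬F ∧ ¬((x0 ∨ x0) ∧ (F ∨ F))
  step 6: ¬F ∧ ¬((x0 ∨ x0) ∧ (F ∨ F))

Answer: NO — after 6 steps the term is ¬F ∧ ¬((x0 ∨ x0) ∧ (F ∨ F)), not yet normal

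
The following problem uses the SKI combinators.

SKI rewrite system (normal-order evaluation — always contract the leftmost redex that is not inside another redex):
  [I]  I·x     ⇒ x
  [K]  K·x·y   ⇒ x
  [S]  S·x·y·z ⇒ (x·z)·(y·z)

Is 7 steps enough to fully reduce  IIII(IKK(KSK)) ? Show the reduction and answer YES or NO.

  start: IIII(IKK(KSK))
  [1] III(IKK(KSK))
  [2] II(IKK(KSK))
  [3] I(IKK(KSK))
  [4] IKK(KSK)
  [5] KK(KSK)
  [6] K

Answer: YES — reaches normal form K in 6 ≤ 7 steps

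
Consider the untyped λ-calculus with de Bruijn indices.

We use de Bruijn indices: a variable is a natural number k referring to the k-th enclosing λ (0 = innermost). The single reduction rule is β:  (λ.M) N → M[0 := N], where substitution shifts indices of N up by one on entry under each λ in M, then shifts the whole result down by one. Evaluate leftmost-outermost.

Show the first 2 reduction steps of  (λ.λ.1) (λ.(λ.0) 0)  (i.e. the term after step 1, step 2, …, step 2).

  start: (λ.λ.1) (λ.(λ.0) 0)
  →1  λ.λ.(λ.0) 0
  →2  λ.λ.0

Answer: after 2 steps: λ.λ.0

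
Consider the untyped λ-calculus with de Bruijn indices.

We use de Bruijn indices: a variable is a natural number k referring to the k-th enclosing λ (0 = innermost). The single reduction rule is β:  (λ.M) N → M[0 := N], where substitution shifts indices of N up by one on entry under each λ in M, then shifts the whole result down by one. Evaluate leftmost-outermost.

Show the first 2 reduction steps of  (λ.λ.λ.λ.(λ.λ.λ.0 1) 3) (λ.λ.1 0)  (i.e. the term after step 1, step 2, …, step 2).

  start: (λ.λ.λ.λ.(λ.λ.λ.0 1) 3) (λ.λ.1 0)
  step 1: λ.λ.λ.(λ.λ.λ.0 1) (λ.λ.1 0)
  step 2: λ.λ.λ.λ.λ.0 1

Answer: after 2 steps: λ.λ.λ.λ.λ.0 1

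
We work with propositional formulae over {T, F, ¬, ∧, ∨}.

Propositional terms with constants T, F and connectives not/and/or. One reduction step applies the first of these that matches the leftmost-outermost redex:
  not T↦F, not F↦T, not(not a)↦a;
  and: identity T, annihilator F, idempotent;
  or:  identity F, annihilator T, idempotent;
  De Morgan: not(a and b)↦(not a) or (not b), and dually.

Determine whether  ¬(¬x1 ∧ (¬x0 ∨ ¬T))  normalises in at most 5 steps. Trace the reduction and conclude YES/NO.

  start: ¬(¬x1 ∧ (¬x0 ∨ ¬T))
  step 1: ¬¬x1 ∨ ¬(¬x0 ∨ ¬T)
  step 2: x1 ∨ ¬(¬x0 ∨ ¬T)
  step 3: x1 ∨ (¬¬x0 ∧ ¬¬T)
  step 4: x1 ∨ (x0 ∧ ¬¬T)
  step 5: x1 ∨ (x0 ∧ T)

Answer: NO — after 5 steps the term is x1 ∨ (x0 ∧ T), not yet normal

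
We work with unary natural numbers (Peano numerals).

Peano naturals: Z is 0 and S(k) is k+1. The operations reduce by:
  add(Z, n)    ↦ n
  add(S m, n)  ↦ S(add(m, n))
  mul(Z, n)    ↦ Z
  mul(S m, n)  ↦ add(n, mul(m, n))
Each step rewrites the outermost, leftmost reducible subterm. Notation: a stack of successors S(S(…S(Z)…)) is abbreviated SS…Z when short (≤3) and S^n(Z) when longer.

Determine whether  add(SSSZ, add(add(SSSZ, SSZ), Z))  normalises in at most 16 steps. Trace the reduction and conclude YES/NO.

Answer: YES — reaches normal form S^8(Z) in 14 ≤ 16 steps

Reduction:
  start: add(SSSZ, add(add(SSSZ, SSZ), Z))
  →1  S(add(SSZ, add(add(SSSZ, SSZ), Z)))
  →2  S(S(add(SZ, add(add(SSSZ, SSZ), Z))))
  →3  S(S(S(add(Z, add(add(SSSZ, SSZ), Z)))))
  →4  S(S(S(add(add(SSSZ, SSZ), Z))))
  →5  S(S(S(add(S(add(SSZ, SSZ)), Z))))
  →6  S(S(S(S(add(add(SSZ, SSZ), Z)))))
  →7  S(S(S(S(add(S(add(SZ, SSZ)), Z)))))
  →8  S(S(S(S(S(add(add(SZ, SSZ), Z))))))
  →9  S(S(S(S(S(add(S(add(Z, SSZ)), Z))))))
  →10  S(S(S(S(S(S(add(add(Z, SSZ), Z)))))))
  →11  S(S(S(S(S(S(add(SSZ, Z)))))))
  →12  S(S(S(S(S(S(S(add(SZ, Z))))))))
  →13  S(S(S(S(S(S(S(S(add(Z, Z)))))))))
  →14  S^8(Z)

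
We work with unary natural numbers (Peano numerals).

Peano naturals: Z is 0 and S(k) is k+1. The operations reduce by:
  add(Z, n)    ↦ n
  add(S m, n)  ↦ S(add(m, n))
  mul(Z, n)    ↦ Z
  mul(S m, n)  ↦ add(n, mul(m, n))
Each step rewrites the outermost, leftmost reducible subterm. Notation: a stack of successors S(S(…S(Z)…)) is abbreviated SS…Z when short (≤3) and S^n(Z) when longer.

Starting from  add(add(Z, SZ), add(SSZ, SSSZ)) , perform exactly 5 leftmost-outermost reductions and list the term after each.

Answer: after 5 steps: S(S(S(add(Z, SSSZ))))

Reduction:
  start: add(add(Z, SZ), add(SSZ, SSSZ))
  →1  add(SZ, add(SSZ, SSSZ))
  →2  S(add(Z, add(SSZ, SSSZ)))
  →3  S(add(SSZ, SSSZ))
  →4  S(S(add(SZ, SSSZ)))
  →5  S(S(S(add(Z, SSSZ))))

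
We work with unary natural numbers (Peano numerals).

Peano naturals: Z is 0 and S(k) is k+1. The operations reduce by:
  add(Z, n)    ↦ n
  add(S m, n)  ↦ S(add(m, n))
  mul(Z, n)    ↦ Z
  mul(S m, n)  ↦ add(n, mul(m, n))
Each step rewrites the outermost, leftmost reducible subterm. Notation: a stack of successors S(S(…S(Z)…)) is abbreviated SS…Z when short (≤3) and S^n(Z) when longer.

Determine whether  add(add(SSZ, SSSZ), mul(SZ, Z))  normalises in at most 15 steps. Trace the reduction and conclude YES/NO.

Answer: YES — reaches normal form S^5(Z) in 12 ≤ 15 steps

Reduction:
  start: add(add(SSZ, SSSZ), mul(SZ, Z))
  [1] add(S(add(SZ, SSSZ)), mul(SZ, Z))
  [2] S(add(add(SZ, SSSZ), mul(SZ, Z)))
  [3] S(add(S(add(Z, SSSZ)), mul(SZ, Z)))
  [4] S(S(add(add(Z, SSSZ), mul(SZ, Z))))
  [5] S(S(add(SSSZ, mul(SZ, Z))))
  [6] S(S(S(add(SSZ, mul(SZ, Z)))))
  [7] S(S(S(S(add(SZ, mul(SZ, Z))))))
  [8] S(S(S(S(S(add(Z, mul(SZ, Z)))))))
  [9] S(S(S(S(S(mul(SZ, Z))))))
  [10] S(S(S(S(S(add(Z, mul(Z, Z)))))))
  [11] S(S(S(S(S(mul(Z, Z))))))
  [12] S^5(Z)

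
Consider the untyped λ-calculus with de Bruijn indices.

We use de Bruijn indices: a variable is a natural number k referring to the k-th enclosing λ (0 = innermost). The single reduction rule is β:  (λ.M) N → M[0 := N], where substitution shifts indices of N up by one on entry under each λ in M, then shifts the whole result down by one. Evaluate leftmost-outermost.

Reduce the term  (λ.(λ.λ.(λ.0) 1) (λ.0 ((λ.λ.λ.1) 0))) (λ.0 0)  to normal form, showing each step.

Answer: normal form = λ.λ.0 (λ.λ.1)  (in 4 steps)

Derivation:
  start: (λ.(λ.λ.(λ.0) 1) (λ.0 ((λ.λ.λ.1) 0))) (λ.0 0)
  step 1: (λ.λ.(λ.0) 1) (λ.0 ((λ.λ.λ.1) 0))
  step 2: λ.(λ.0) (λ.0 ((λ.λ.λ.1) 0))
  step 3: λ.λ.0 ((λ.λ.λ.1) 0)
  step 4: λ.λ.0 (λ.λ.1)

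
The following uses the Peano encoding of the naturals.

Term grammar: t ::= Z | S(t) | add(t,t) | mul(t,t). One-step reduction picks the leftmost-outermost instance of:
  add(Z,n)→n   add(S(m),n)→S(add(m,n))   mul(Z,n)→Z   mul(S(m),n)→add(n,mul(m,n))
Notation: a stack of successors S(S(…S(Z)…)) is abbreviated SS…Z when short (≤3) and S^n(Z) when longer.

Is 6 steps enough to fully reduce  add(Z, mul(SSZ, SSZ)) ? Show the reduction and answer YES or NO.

  start: add(Z, mul(SSZ, SSZ))
  →1  mul(SSZ, SSZ)
  →2  add(SSZ, mul(SZ, SSZ))
  →3  S(add(SZ, mul(SZ, SSZ)))
  →4  S(S(add(Z, mul(SZ, SSZ))))
  →5  S(S(mul(SZ, SSZ)))
  →6  S(S(add(SSZ, mul(Z, SSZ))))

Answer: NO — after 6 steps the term is S(S(add(SSZ, mul(Z, SSZ)))), not yet normal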